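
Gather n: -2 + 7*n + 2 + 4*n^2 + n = 4*n^2 + 8*n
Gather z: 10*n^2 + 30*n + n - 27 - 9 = 10*n^2 + 31*n - 36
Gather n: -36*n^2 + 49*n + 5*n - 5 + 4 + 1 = -36*n^2 + 54*n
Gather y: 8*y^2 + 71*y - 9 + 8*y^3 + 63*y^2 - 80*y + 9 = 8*y^3 + 71*y^2 - 9*y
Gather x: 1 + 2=3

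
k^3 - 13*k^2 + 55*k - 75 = (k - 5)^2*(k - 3)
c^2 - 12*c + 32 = (c - 8)*(c - 4)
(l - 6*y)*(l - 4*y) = l^2 - 10*l*y + 24*y^2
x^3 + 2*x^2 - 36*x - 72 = (x - 6)*(x + 2)*(x + 6)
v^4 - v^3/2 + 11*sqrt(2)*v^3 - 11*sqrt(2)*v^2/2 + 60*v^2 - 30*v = v*(v - 1/2)*(v + 5*sqrt(2))*(v + 6*sqrt(2))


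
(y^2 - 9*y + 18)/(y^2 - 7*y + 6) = (y - 3)/(y - 1)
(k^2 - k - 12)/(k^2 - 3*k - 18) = (k - 4)/(k - 6)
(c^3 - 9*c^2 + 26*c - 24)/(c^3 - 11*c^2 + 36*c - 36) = (c - 4)/(c - 6)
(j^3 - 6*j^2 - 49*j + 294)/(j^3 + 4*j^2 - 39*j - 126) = (j - 7)/(j + 3)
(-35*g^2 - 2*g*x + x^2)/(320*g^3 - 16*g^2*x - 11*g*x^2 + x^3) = (-7*g + x)/(64*g^2 - 16*g*x + x^2)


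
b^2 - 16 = (b - 4)*(b + 4)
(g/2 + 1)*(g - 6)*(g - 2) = g^3/2 - 3*g^2 - 2*g + 12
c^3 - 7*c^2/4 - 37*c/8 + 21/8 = (c - 3)*(c - 1/2)*(c + 7/4)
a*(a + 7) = a^2 + 7*a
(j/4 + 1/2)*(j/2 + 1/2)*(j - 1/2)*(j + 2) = j^4/8 + 9*j^3/16 + 11*j^2/16 - 1/4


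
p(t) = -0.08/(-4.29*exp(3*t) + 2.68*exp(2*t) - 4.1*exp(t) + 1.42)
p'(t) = -0.08*(12.87*exp(3*t) - 5.36*exp(2*t) + 4.1*exp(t))/(-4.29*exp(3*t) + 2.68*exp(2*t) - 4.1*exp(t) + 1.42)^2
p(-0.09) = 0.02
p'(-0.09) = -0.06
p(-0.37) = 0.05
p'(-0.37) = -0.15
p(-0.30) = 0.04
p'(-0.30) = -0.12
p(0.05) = 0.02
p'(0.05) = -0.04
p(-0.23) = 0.03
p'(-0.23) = -0.10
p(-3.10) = -0.06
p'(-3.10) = -0.01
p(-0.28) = 0.04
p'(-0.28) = -0.11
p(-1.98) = -0.09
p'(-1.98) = -0.05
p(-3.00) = -0.07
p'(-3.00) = -0.01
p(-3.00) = -0.07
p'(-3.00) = -0.01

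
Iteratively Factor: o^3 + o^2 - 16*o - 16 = (o + 4)*(o^2 - 3*o - 4) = (o + 1)*(o + 4)*(o - 4)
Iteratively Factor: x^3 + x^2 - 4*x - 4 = (x + 2)*(x^2 - x - 2) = (x - 2)*(x + 2)*(x + 1)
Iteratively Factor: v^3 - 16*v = (v)*(v^2 - 16) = v*(v - 4)*(v + 4)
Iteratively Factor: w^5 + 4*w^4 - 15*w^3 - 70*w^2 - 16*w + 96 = (w - 1)*(w^4 + 5*w^3 - 10*w^2 - 80*w - 96) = (w - 1)*(w + 3)*(w^3 + 2*w^2 - 16*w - 32) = (w - 4)*(w - 1)*(w + 3)*(w^2 + 6*w + 8) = (w - 4)*(w - 1)*(w + 2)*(w + 3)*(w + 4)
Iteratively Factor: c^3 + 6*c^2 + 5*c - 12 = (c + 4)*(c^2 + 2*c - 3) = (c - 1)*(c + 4)*(c + 3)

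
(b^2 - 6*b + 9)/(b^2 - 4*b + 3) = (b - 3)/(b - 1)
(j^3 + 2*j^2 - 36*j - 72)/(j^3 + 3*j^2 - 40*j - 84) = (j + 6)/(j + 7)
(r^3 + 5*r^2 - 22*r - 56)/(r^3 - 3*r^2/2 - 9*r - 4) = 2*(r + 7)/(2*r + 1)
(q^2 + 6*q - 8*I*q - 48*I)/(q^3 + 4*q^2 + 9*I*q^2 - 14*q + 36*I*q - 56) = (q^2 + q*(6 - 8*I) - 48*I)/(q^3 + q^2*(4 + 9*I) + q*(-14 + 36*I) - 56)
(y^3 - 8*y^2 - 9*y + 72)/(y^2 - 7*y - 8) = (y^2 - 9)/(y + 1)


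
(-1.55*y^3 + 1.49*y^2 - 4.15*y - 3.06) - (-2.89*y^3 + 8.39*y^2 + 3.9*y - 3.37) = 1.34*y^3 - 6.9*y^2 - 8.05*y + 0.31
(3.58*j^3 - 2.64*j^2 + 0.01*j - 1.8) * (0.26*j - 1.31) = 0.9308*j^4 - 5.3762*j^3 + 3.461*j^2 - 0.4811*j + 2.358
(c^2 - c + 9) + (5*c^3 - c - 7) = 5*c^3 + c^2 - 2*c + 2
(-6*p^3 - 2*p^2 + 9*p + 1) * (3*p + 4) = -18*p^4 - 30*p^3 + 19*p^2 + 39*p + 4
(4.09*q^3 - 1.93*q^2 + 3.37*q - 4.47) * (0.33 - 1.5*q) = -6.135*q^4 + 4.2447*q^3 - 5.6919*q^2 + 7.8171*q - 1.4751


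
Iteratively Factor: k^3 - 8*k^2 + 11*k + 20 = (k - 5)*(k^2 - 3*k - 4) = (k - 5)*(k - 4)*(k + 1)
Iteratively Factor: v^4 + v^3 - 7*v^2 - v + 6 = (v + 3)*(v^3 - 2*v^2 - v + 2) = (v + 1)*(v + 3)*(v^2 - 3*v + 2) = (v - 1)*(v + 1)*(v + 3)*(v - 2)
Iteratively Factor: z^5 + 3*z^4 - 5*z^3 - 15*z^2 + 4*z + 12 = (z + 2)*(z^4 + z^3 - 7*z^2 - z + 6) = (z + 2)*(z + 3)*(z^3 - 2*z^2 - z + 2) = (z + 1)*(z + 2)*(z + 3)*(z^2 - 3*z + 2) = (z - 2)*(z + 1)*(z + 2)*(z + 3)*(z - 1)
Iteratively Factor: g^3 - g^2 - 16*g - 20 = (g + 2)*(g^2 - 3*g - 10) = (g + 2)^2*(g - 5)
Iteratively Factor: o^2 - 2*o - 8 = (o + 2)*(o - 4)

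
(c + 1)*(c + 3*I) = c^2 + c + 3*I*c + 3*I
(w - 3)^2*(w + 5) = w^3 - w^2 - 21*w + 45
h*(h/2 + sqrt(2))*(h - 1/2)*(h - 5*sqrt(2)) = h^4/2 - 3*sqrt(2)*h^3/2 - h^3/4 - 10*h^2 + 3*sqrt(2)*h^2/4 + 5*h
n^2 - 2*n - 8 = (n - 4)*(n + 2)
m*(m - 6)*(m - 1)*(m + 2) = m^4 - 5*m^3 - 8*m^2 + 12*m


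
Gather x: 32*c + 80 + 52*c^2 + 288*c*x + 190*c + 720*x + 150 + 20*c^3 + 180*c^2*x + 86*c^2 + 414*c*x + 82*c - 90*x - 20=20*c^3 + 138*c^2 + 304*c + x*(180*c^2 + 702*c + 630) + 210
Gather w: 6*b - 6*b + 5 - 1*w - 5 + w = 0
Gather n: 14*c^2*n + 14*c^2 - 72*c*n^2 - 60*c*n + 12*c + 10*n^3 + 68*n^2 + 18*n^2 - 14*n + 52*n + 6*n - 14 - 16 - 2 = 14*c^2 + 12*c + 10*n^3 + n^2*(86 - 72*c) + n*(14*c^2 - 60*c + 44) - 32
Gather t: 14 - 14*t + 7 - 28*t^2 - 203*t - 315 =-28*t^2 - 217*t - 294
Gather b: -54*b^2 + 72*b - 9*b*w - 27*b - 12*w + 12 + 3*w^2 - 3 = -54*b^2 + b*(45 - 9*w) + 3*w^2 - 12*w + 9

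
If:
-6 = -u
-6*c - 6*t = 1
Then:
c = -t - 1/6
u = 6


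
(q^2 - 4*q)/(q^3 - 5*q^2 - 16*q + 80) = q/(q^2 - q - 20)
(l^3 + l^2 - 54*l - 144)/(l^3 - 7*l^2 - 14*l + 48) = (l + 6)/(l - 2)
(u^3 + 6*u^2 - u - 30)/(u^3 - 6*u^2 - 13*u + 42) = (u + 5)/(u - 7)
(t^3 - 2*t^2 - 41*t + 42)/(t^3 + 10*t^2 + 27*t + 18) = (t^2 - 8*t + 7)/(t^2 + 4*t + 3)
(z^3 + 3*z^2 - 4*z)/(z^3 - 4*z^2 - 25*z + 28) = z/(z - 7)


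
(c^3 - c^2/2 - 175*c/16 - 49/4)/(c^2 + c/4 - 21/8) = (4*c^2 - 9*c - 28)/(2*(2*c - 3))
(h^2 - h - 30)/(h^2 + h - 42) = (h + 5)/(h + 7)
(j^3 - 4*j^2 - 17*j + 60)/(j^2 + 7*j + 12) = (j^2 - 8*j + 15)/(j + 3)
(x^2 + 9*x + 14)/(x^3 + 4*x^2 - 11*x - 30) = (x + 7)/(x^2 + 2*x - 15)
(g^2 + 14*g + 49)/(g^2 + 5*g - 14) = (g + 7)/(g - 2)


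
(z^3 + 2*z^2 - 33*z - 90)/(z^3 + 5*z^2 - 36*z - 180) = (z + 3)/(z + 6)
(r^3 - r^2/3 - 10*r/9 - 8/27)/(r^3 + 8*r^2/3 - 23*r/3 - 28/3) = (27*r^3 - 9*r^2 - 30*r - 8)/(9*(3*r^3 + 8*r^2 - 23*r - 28))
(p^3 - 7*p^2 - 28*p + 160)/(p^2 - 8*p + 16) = (p^2 - 3*p - 40)/(p - 4)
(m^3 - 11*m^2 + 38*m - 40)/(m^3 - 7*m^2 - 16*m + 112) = (m^2 - 7*m + 10)/(m^2 - 3*m - 28)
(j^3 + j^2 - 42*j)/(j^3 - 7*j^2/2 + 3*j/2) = 2*(j^2 + j - 42)/(2*j^2 - 7*j + 3)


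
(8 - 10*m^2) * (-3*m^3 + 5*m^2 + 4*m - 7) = 30*m^5 - 50*m^4 - 64*m^3 + 110*m^2 + 32*m - 56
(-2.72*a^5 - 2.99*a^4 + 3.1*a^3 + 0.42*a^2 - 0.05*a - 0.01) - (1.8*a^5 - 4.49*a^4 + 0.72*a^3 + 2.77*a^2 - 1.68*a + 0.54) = -4.52*a^5 + 1.5*a^4 + 2.38*a^3 - 2.35*a^2 + 1.63*a - 0.55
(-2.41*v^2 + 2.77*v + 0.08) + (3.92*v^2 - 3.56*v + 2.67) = 1.51*v^2 - 0.79*v + 2.75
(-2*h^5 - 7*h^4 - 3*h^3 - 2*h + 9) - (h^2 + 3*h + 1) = -2*h^5 - 7*h^4 - 3*h^3 - h^2 - 5*h + 8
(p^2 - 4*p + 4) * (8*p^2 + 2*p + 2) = 8*p^4 - 30*p^3 + 26*p^2 + 8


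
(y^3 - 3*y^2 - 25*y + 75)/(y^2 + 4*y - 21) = (y^2 - 25)/(y + 7)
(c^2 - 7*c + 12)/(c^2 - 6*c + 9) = (c - 4)/(c - 3)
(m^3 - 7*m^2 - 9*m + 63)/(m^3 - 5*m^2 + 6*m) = (m^2 - 4*m - 21)/(m*(m - 2))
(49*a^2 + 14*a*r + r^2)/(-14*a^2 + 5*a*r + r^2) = (7*a + r)/(-2*a + r)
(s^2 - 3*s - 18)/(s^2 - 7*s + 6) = (s + 3)/(s - 1)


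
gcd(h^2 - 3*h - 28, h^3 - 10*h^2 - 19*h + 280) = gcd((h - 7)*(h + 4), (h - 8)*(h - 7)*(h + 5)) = h - 7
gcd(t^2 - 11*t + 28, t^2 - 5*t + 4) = t - 4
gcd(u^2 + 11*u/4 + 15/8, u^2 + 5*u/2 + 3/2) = u + 3/2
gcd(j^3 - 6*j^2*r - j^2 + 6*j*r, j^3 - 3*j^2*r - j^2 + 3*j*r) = j^2 - j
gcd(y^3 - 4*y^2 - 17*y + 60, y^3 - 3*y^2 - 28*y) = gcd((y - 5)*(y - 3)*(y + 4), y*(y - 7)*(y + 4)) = y + 4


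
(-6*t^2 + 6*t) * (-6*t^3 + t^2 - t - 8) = 36*t^5 - 42*t^4 + 12*t^3 + 42*t^2 - 48*t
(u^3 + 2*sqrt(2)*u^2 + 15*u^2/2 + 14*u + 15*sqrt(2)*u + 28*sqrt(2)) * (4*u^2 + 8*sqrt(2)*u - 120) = 4*u^5 + 16*sqrt(2)*u^4 + 30*u^4 - 32*u^3 + 120*sqrt(2)*u^3 - 660*u^2 - 16*sqrt(2)*u^2 - 1800*sqrt(2)*u - 1232*u - 3360*sqrt(2)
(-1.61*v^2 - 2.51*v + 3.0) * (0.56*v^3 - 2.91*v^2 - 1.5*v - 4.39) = -0.9016*v^5 + 3.2795*v^4 + 11.3991*v^3 + 2.1029*v^2 + 6.5189*v - 13.17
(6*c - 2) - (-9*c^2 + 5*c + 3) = 9*c^2 + c - 5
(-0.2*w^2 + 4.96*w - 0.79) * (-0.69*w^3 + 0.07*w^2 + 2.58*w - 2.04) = 0.138*w^5 - 3.4364*w^4 + 0.3763*w^3 + 13.1495*w^2 - 12.1566*w + 1.6116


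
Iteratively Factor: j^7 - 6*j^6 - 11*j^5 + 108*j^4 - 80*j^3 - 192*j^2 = (j - 3)*(j^6 - 3*j^5 - 20*j^4 + 48*j^3 + 64*j^2) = (j - 4)*(j - 3)*(j^5 + j^4 - 16*j^3 - 16*j^2) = (j - 4)*(j - 3)*(j + 4)*(j^4 - 3*j^3 - 4*j^2) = j*(j - 4)*(j - 3)*(j + 4)*(j^3 - 3*j^2 - 4*j) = j^2*(j - 4)*(j - 3)*(j + 4)*(j^2 - 3*j - 4) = j^2*(j - 4)*(j - 3)*(j + 1)*(j + 4)*(j - 4)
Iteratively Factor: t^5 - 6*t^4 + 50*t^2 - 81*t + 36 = (t - 3)*(t^4 - 3*t^3 - 9*t^2 + 23*t - 12) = (t - 4)*(t - 3)*(t^3 + t^2 - 5*t + 3) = (t - 4)*(t - 3)*(t + 3)*(t^2 - 2*t + 1) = (t - 4)*(t - 3)*(t - 1)*(t + 3)*(t - 1)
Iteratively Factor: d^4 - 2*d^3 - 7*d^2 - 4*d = (d - 4)*(d^3 + 2*d^2 + d) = (d - 4)*(d + 1)*(d^2 + d) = (d - 4)*(d + 1)^2*(d)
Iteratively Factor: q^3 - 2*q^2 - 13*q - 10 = (q + 2)*(q^2 - 4*q - 5) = (q - 5)*(q + 2)*(q + 1)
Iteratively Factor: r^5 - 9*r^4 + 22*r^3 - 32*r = (r + 1)*(r^4 - 10*r^3 + 32*r^2 - 32*r) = (r - 4)*(r + 1)*(r^3 - 6*r^2 + 8*r) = (r - 4)^2*(r + 1)*(r^2 - 2*r) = (r - 4)^2*(r - 2)*(r + 1)*(r)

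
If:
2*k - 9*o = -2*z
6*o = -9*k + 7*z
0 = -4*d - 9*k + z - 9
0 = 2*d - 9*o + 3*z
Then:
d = -27/256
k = -153/128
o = -3/4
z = -279/128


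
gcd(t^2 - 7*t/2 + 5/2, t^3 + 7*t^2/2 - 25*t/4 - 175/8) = t - 5/2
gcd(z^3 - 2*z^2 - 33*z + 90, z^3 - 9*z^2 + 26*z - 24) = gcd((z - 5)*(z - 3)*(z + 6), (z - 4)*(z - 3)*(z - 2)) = z - 3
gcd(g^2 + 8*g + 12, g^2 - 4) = g + 2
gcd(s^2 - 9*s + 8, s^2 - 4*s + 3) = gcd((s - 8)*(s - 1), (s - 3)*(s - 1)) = s - 1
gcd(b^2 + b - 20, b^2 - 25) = b + 5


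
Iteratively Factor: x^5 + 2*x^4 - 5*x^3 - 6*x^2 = (x)*(x^4 + 2*x^3 - 5*x^2 - 6*x) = x^2*(x^3 + 2*x^2 - 5*x - 6) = x^2*(x + 3)*(x^2 - x - 2) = x^2*(x + 1)*(x + 3)*(x - 2)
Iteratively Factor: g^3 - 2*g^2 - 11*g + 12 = (g + 3)*(g^2 - 5*g + 4) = (g - 4)*(g + 3)*(g - 1)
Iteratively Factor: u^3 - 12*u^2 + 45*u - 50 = (u - 2)*(u^2 - 10*u + 25) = (u - 5)*(u - 2)*(u - 5)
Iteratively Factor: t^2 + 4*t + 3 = (t + 1)*(t + 3)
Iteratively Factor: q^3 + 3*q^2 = (q)*(q^2 + 3*q) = q^2*(q + 3)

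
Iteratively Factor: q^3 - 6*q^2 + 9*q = (q - 3)*(q^2 - 3*q) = (q - 3)^2*(q)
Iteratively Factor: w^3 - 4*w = (w)*(w^2 - 4) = w*(w - 2)*(w + 2)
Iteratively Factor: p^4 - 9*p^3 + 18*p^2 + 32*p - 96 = (p - 4)*(p^3 - 5*p^2 - 2*p + 24) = (p - 4)*(p - 3)*(p^2 - 2*p - 8) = (p - 4)^2*(p - 3)*(p + 2)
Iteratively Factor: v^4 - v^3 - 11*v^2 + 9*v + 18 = (v + 1)*(v^3 - 2*v^2 - 9*v + 18) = (v + 1)*(v + 3)*(v^2 - 5*v + 6) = (v - 3)*(v + 1)*(v + 3)*(v - 2)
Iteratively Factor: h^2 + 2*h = (h + 2)*(h)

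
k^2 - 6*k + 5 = (k - 5)*(k - 1)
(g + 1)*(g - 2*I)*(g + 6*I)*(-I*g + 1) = -I*g^4 + 5*g^3 - I*g^3 + 5*g^2 - 8*I*g^2 + 12*g - 8*I*g + 12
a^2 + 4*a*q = a*(a + 4*q)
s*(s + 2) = s^2 + 2*s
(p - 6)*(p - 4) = p^2 - 10*p + 24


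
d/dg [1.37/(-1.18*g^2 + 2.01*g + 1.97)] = (3.2332*g - 2.7537)/(-1.18*g^2 + 2.01*g + 1.97)^2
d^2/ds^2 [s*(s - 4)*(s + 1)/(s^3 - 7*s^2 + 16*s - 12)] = 8*(s^4 - 11*s^3 + 27*s^2 + 15*s - 75)/(s^7 - 17*s^6 + 123*s^5 - 491*s^4 + 1168*s^3 - 1656*s^2 + 1296*s - 432)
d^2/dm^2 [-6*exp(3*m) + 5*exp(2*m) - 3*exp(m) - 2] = (-54*exp(2*m) + 20*exp(m) - 3)*exp(m)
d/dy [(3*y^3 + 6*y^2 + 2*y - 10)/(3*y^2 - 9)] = (3*y^4 - 29*y^2 - 16*y - 6)/(3*(y^4 - 6*y^2 + 9))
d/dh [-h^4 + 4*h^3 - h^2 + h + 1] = -4*h^3 + 12*h^2 - 2*h + 1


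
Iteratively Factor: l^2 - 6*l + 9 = (l - 3)*(l - 3)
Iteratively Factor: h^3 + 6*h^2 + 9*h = (h + 3)*(h^2 + 3*h) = h*(h + 3)*(h + 3)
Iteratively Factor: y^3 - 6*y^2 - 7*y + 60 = (y + 3)*(y^2 - 9*y + 20) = (y - 5)*(y + 3)*(y - 4)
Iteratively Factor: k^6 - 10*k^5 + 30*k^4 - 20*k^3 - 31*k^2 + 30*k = (k)*(k^5 - 10*k^4 + 30*k^3 - 20*k^2 - 31*k + 30) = k*(k - 3)*(k^4 - 7*k^3 + 9*k^2 + 7*k - 10) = k*(k - 3)*(k - 2)*(k^3 - 5*k^2 - k + 5) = k*(k - 5)*(k - 3)*(k - 2)*(k^2 - 1) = k*(k - 5)*(k - 3)*(k - 2)*(k + 1)*(k - 1)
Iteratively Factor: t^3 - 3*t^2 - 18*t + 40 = (t - 5)*(t^2 + 2*t - 8) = (t - 5)*(t + 4)*(t - 2)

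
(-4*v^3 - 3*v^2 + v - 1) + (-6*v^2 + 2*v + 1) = -4*v^3 - 9*v^2 + 3*v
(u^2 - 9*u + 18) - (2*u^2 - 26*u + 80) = -u^2 + 17*u - 62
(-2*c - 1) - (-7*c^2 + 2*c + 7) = 7*c^2 - 4*c - 8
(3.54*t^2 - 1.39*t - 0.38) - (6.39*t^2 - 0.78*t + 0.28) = -2.85*t^2 - 0.61*t - 0.66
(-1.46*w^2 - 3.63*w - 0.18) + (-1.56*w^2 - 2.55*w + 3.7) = -3.02*w^2 - 6.18*w + 3.52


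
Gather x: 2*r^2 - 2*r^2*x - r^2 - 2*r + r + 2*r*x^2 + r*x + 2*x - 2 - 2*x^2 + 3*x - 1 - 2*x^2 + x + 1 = r^2 - r + x^2*(2*r - 4) + x*(-2*r^2 + r + 6) - 2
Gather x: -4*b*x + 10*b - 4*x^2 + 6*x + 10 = 10*b - 4*x^2 + x*(6 - 4*b) + 10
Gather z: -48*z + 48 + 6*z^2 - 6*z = 6*z^2 - 54*z + 48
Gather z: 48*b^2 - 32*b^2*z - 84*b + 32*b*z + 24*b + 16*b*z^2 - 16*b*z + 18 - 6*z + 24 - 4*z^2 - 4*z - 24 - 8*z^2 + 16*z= 48*b^2 - 60*b + z^2*(16*b - 12) + z*(-32*b^2 + 16*b + 6) + 18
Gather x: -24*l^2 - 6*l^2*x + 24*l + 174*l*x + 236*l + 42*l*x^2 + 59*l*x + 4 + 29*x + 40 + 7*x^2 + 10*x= -24*l^2 + 260*l + x^2*(42*l + 7) + x*(-6*l^2 + 233*l + 39) + 44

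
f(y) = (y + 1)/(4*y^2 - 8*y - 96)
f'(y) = (8 - 8*y)*(y + 1)/(4*y^2 - 8*y - 96)^2 + 1/(4*y^2 - 8*y - 96) = (y^2 - 2*y - 2*(y - 1)*(y + 1) - 24)/(4*(-y^2 + 2*y + 24)^2)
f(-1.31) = 0.00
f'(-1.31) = -0.01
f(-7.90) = -0.03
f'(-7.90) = -0.01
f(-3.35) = 0.10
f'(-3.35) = -0.18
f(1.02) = -0.02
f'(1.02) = -0.01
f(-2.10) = 0.02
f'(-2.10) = -0.02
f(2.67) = -0.04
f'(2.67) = -0.02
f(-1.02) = 0.00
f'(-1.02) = -0.01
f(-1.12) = 0.00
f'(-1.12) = -0.01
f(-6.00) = -0.05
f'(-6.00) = -0.02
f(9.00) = 0.06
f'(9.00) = -0.02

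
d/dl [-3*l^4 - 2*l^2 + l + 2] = -12*l^3 - 4*l + 1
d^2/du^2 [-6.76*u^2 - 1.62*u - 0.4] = -13.5200000000000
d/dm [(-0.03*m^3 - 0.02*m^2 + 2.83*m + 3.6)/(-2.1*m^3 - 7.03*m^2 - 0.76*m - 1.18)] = (0.1689*m^4 + 11.9316*m^3 + 42.6963*m^2 + 50.6632*m - 0.6034)/(4.41*m^6 + 29.526*m^5 + 52.6129*m^4 + 15.6416*m^3 + 17.1684*m^2 + 1.7936*m + 1.3924)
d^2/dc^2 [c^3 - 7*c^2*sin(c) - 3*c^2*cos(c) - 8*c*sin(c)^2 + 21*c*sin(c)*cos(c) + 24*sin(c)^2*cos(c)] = 7*c^2*sin(c) + 3*c^2*cos(c) + 12*c*sin(c) - 42*c*sin(2*c) - 28*c*cos(c) - 16*c*cos(2*c) + 6*c - 14*sin(c) - 16*sin(2*c) - 12*cos(c) + 42*cos(2*c) + 54*cos(3*c)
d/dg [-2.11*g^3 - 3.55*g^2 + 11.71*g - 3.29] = -6.33*g^2 - 7.1*g + 11.71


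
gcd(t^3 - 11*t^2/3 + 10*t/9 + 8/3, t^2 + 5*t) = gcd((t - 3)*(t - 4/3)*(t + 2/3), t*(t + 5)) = 1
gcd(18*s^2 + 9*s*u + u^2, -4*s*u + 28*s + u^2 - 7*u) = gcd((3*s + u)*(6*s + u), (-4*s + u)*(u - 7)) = 1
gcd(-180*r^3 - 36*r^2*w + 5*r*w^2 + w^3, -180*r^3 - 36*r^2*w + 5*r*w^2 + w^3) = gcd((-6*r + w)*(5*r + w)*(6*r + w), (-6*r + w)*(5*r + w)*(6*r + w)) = 180*r^3 + 36*r^2*w - 5*r*w^2 - w^3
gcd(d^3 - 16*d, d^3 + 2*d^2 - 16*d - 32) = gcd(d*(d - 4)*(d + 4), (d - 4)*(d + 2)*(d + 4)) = d^2 - 16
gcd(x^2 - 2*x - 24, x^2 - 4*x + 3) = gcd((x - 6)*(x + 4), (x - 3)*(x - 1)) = 1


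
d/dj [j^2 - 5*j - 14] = 2*j - 5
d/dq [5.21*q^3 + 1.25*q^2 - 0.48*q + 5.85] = 15.63*q^2 + 2.5*q - 0.48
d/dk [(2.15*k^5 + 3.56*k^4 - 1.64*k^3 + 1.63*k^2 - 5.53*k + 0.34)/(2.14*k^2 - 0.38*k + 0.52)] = (13.803*k^6 + 11.9688*k^5 - 1.978*k^4 + 8.6512*k^3 + 8.6564*k^2 + 0.239999999999999*k - 2.7464)/(4.5796*k^4 - 1.6264*k^3 + 2.37*k^2 - 0.3952*k + 0.2704)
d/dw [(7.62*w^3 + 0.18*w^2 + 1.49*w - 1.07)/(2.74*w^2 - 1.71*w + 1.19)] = (20.8788*w^4 - 26.0604*w^3 + 22.813*w^2 + 6.292*w - 0.0566000000000002)/(7.5076*w^4 - 9.3708*w^3 + 9.4453*w^2 - 4.0698*w + 1.4161)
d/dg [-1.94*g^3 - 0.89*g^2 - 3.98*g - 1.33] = -5.82*g^2 - 1.78*g - 3.98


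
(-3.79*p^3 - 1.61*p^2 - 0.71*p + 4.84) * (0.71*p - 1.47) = -2.6909*p^4 + 4.4282*p^3 + 1.8626*p^2 + 4.4801*p - 7.1148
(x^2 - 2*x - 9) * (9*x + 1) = 9*x^3 - 17*x^2 - 83*x - 9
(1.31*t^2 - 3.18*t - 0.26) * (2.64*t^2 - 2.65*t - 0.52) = 3.4584*t^4 - 11.8667*t^3 + 7.0594*t^2 + 2.3426*t + 0.1352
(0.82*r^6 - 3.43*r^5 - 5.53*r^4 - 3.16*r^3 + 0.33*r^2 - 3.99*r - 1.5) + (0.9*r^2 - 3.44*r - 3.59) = 0.82*r^6 - 3.43*r^5 - 5.53*r^4 - 3.16*r^3 + 1.23*r^2 - 7.43*r - 5.09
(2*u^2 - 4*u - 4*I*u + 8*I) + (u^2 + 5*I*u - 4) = 3*u^2 - 4*u + I*u - 4 + 8*I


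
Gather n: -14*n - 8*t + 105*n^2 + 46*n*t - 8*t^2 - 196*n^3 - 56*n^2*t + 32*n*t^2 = -196*n^3 + n^2*(105 - 56*t) + n*(32*t^2 + 46*t - 14) - 8*t^2 - 8*t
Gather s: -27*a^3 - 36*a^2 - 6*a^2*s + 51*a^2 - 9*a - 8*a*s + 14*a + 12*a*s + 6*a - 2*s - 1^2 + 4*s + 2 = -27*a^3 + 15*a^2 + 11*a + s*(-6*a^2 + 4*a + 2) + 1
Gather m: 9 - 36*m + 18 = 27 - 36*m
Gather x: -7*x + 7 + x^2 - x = x^2 - 8*x + 7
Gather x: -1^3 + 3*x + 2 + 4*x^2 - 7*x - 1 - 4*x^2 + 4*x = 0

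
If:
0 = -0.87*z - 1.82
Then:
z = -2.09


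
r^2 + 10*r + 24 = (r + 4)*(r + 6)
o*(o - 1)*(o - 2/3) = o^3 - 5*o^2/3 + 2*o/3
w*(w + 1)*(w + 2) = w^3 + 3*w^2 + 2*w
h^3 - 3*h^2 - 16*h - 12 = (h - 6)*(h + 1)*(h + 2)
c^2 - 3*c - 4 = (c - 4)*(c + 1)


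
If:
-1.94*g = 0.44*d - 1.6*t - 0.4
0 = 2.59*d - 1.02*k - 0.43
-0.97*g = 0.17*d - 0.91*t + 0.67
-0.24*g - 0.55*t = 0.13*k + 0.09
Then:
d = 93.31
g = -49.41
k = 236.50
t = -34.50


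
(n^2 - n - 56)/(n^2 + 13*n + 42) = (n - 8)/(n + 6)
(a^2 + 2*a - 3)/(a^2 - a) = (a + 3)/a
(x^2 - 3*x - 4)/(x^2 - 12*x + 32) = (x + 1)/(x - 8)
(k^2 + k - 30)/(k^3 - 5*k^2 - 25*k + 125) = (k + 6)/(k^2 - 25)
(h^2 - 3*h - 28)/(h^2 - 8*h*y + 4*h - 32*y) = (7 - h)/(-h + 8*y)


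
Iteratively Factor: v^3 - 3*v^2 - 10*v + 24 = (v - 4)*(v^2 + v - 6) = (v - 4)*(v - 2)*(v + 3)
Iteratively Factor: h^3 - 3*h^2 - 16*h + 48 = (h - 4)*(h^2 + h - 12) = (h - 4)*(h + 4)*(h - 3)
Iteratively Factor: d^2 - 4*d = (d)*(d - 4)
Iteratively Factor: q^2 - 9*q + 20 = (q - 4)*(q - 5)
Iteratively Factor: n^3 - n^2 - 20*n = (n - 5)*(n^2 + 4*n) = n*(n - 5)*(n + 4)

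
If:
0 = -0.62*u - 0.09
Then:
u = -0.15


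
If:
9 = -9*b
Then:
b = -1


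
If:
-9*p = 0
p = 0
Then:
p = 0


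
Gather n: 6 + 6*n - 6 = 6*n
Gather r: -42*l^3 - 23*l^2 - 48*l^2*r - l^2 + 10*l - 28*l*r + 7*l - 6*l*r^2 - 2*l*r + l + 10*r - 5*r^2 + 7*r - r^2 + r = -42*l^3 - 24*l^2 + 18*l + r^2*(-6*l - 6) + r*(-48*l^2 - 30*l + 18)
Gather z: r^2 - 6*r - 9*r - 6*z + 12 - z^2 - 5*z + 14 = r^2 - 15*r - z^2 - 11*z + 26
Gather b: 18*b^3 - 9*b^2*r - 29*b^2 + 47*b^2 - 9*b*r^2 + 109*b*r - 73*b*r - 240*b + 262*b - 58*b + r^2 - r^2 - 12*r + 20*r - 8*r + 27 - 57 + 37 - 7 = 18*b^3 + b^2*(18 - 9*r) + b*(-9*r^2 + 36*r - 36)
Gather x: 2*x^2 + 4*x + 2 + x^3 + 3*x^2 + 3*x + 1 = x^3 + 5*x^2 + 7*x + 3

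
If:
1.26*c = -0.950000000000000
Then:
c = -0.75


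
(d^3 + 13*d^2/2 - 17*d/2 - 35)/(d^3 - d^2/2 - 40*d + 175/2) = (d + 2)/(d - 5)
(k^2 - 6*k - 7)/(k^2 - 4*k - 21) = (k + 1)/(k + 3)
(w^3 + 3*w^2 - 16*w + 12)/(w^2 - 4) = (w^2 + 5*w - 6)/(w + 2)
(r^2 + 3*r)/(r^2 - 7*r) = (r + 3)/(r - 7)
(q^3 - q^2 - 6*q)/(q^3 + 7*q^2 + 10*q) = (q - 3)/(q + 5)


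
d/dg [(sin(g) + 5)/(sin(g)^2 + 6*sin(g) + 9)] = -(sin(g) + 7)*cos(g)/(sin(g) + 3)^3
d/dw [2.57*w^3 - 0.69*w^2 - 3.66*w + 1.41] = 7.71*w^2 - 1.38*w - 3.66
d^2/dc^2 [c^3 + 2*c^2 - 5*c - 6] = 6*c + 4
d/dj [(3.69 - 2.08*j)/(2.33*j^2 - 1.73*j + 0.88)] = (4.8464*j^2 - 17.1954*j + 4.5533)/(5.4289*j^4 - 8.0618*j^3 + 7.0937*j^2 - 3.0448*j + 0.7744)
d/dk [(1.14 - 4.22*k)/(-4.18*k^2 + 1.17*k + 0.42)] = (-17.6396*k^2 + 9.5304*k - 3.1062)/(17.4724*k^4 - 9.7812*k^3 - 2.1423*k^2 + 0.9828*k + 0.1764)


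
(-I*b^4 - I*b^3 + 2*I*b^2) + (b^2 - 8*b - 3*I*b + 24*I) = -I*b^4 - I*b^3 + b^2 + 2*I*b^2 - 8*b - 3*I*b + 24*I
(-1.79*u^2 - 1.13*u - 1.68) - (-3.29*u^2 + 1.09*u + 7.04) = 1.5*u^2 - 2.22*u - 8.72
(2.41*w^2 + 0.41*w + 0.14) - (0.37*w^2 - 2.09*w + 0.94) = 2.04*w^2 + 2.5*w - 0.8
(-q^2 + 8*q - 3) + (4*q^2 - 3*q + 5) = 3*q^2 + 5*q + 2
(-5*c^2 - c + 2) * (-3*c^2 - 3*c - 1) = 15*c^4 + 18*c^3 + 2*c^2 - 5*c - 2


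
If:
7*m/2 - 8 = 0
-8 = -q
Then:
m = 16/7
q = 8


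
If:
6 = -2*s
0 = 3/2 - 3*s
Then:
No Solution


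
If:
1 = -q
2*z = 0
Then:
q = -1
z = 0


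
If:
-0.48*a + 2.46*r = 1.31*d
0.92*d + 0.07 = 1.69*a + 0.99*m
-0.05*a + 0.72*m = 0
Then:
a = 0.824311957932118*r + 0.0333993489494411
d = 1.57582462610121*r - 0.0122379293860548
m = 0.0572438859675082*r + 0.00231939923260008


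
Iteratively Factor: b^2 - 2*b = (b - 2)*(b)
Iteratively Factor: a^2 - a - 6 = (a - 3)*(a + 2)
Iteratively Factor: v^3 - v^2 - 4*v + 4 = (v - 2)*(v^2 + v - 2) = (v - 2)*(v - 1)*(v + 2)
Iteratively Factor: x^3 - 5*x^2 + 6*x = (x - 2)*(x^2 - 3*x) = x*(x - 2)*(x - 3)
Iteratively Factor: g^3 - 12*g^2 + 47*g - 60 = (g - 4)*(g^2 - 8*g + 15) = (g - 5)*(g - 4)*(g - 3)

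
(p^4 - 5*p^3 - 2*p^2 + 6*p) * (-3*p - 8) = -3*p^5 + 7*p^4 + 46*p^3 - 2*p^2 - 48*p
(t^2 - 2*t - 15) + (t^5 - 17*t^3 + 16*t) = t^5 - 17*t^3 + t^2 + 14*t - 15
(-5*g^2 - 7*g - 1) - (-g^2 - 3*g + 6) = -4*g^2 - 4*g - 7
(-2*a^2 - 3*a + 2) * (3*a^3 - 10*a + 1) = -6*a^5 - 9*a^4 + 26*a^3 + 28*a^2 - 23*a + 2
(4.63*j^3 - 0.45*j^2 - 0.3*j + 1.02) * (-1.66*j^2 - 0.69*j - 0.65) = -7.6858*j^5 - 2.4477*j^4 - 2.201*j^3 - 1.1937*j^2 - 0.5088*j - 0.663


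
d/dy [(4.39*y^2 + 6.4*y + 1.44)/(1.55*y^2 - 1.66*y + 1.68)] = (-17.2074*y^2 + 10.2864*y + 13.1424)/(2.4025*y^4 - 5.146*y^3 + 7.9636*y^2 - 5.5776*y + 2.8224)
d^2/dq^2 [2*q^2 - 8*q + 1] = 4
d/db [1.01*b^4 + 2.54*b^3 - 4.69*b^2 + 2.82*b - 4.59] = 4.04*b^3 + 7.62*b^2 - 9.38*b + 2.82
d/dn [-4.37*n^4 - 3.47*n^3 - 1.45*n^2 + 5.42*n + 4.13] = -17.48*n^3 - 10.41*n^2 - 2.9*n + 5.42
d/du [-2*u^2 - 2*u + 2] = -4*u - 2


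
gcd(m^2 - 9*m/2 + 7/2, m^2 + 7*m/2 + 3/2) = 1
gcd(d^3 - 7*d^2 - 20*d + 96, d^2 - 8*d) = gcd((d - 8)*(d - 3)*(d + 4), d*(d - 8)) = d - 8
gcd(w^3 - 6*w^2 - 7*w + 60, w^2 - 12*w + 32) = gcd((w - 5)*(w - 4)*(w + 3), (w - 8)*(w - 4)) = w - 4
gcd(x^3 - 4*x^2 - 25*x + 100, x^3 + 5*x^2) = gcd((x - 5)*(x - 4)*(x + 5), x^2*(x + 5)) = x + 5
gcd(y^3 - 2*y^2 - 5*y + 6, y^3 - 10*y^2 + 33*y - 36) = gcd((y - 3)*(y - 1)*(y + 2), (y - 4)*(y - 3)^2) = y - 3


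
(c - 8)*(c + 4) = c^2 - 4*c - 32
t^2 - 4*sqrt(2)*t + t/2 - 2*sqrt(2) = (t + 1/2)*(t - 4*sqrt(2))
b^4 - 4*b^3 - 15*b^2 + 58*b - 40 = (b - 5)*(b - 2)*(b - 1)*(b + 4)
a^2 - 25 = (a - 5)*(a + 5)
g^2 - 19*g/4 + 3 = (g - 4)*(g - 3/4)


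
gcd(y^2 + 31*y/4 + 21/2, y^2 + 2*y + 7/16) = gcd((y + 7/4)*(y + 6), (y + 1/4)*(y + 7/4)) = y + 7/4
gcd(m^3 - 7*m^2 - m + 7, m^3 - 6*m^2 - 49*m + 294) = m - 7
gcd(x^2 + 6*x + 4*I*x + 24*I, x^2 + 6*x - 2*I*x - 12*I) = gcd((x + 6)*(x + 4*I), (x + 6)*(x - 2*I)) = x + 6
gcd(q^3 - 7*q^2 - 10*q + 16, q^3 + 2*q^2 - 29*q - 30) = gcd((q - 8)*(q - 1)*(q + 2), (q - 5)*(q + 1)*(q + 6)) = 1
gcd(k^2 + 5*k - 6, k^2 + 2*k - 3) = k - 1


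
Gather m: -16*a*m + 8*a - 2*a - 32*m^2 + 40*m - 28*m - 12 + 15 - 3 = 6*a - 32*m^2 + m*(12 - 16*a)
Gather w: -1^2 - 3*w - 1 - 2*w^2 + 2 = -2*w^2 - 3*w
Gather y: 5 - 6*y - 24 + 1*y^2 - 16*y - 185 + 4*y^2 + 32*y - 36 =5*y^2 + 10*y - 240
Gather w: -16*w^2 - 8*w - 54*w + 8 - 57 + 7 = -16*w^2 - 62*w - 42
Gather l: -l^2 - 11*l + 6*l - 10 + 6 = -l^2 - 5*l - 4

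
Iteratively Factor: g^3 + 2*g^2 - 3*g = (g + 3)*(g^2 - g) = g*(g + 3)*(g - 1)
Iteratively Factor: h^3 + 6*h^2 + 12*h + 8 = (h + 2)*(h^2 + 4*h + 4) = (h + 2)^2*(h + 2)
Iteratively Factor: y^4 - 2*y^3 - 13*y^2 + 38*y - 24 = (y - 1)*(y^3 - y^2 - 14*y + 24) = (y - 2)*(y - 1)*(y^2 + y - 12) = (y - 3)*(y - 2)*(y - 1)*(y + 4)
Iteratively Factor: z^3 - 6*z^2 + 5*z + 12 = (z - 4)*(z^2 - 2*z - 3) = (z - 4)*(z - 3)*(z + 1)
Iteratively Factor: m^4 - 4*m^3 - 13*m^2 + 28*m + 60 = (m + 2)*(m^3 - 6*m^2 - m + 30) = (m - 3)*(m + 2)*(m^2 - 3*m - 10) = (m - 5)*(m - 3)*(m + 2)*(m + 2)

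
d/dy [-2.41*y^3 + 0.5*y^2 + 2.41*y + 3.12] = -7.23*y^2 + 1.0*y + 2.41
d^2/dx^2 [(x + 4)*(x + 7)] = 2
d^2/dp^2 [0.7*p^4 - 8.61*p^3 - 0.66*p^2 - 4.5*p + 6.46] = 8.4*p^2 - 51.66*p - 1.32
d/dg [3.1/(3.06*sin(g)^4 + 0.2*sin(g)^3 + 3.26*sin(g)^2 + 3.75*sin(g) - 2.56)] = (-48.67*sin(g) + 9.486*sin(3*g) + 0.93*cos(2*g) - 12.555)*cos(g)/(3.06*sin(g)^4 + 0.2*sin(g)^3 + 3.26*sin(g)^2 + 3.75*sin(g) - 2.56)^2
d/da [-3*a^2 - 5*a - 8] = -6*a - 5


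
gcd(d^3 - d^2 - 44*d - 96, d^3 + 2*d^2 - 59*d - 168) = d^2 - 5*d - 24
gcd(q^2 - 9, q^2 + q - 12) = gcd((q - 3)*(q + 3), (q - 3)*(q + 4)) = q - 3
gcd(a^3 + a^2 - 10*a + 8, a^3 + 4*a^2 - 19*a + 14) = a^2 - 3*a + 2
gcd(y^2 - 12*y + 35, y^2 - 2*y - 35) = y - 7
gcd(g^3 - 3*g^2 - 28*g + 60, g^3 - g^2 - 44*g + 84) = g^2 - 8*g + 12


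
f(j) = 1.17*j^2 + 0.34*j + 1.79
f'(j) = 2.34*j + 0.34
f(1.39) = 4.52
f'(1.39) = 3.59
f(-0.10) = 1.77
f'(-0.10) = 0.11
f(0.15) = 1.87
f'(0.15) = 0.69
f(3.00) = 13.34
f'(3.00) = 7.36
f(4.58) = 27.89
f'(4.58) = 11.06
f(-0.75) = 2.19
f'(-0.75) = -1.42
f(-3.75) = 16.97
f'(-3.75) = -8.44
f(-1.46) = 3.79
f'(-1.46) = -3.08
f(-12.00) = 166.19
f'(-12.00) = -27.74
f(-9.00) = 93.50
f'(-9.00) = -20.72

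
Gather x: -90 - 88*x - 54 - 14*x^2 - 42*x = -14*x^2 - 130*x - 144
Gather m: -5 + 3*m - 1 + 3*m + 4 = 6*m - 2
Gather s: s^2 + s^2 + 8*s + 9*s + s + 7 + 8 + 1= 2*s^2 + 18*s + 16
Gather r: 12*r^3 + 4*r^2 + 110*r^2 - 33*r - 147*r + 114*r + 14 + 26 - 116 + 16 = 12*r^3 + 114*r^2 - 66*r - 60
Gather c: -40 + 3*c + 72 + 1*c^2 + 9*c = c^2 + 12*c + 32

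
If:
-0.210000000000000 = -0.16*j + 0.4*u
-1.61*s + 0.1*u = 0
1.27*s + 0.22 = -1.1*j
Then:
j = -0.16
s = -0.04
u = -0.59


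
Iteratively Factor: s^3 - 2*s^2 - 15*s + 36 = (s - 3)*(s^2 + s - 12) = (s - 3)*(s + 4)*(s - 3)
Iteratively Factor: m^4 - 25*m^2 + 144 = (m - 3)*(m^3 + 3*m^2 - 16*m - 48) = (m - 4)*(m - 3)*(m^2 + 7*m + 12) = (m - 4)*(m - 3)*(m + 4)*(m + 3)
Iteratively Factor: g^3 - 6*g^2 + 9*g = (g - 3)*(g^2 - 3*g) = g*(g - 3)*(g - 3)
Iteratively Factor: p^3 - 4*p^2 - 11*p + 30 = (p + 3)*(p^2 - 7*p + 10) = (p - 2)*(p + 3)*(p - 5)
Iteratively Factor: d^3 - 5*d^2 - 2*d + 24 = (d - 3)*(d^2 - 2*d - 8) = (d - 3)*(d + 2)*(d - 4)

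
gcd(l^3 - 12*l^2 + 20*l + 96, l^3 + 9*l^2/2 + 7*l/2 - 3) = l + 2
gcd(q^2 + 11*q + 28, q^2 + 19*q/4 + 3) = q + 4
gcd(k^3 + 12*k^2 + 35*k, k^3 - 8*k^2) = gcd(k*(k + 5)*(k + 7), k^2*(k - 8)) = k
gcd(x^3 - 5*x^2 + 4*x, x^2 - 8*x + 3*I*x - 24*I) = 1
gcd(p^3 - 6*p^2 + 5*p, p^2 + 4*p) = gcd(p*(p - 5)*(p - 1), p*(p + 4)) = p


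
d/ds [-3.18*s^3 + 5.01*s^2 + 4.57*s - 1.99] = -9.54*s^2 + 10.02*s + 4.57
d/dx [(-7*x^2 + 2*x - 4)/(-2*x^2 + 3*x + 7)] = (-17*x^2 - 114*x + 26)/(4*x^4 - 12*x^3 - 19*x^2 + 42*x + 49)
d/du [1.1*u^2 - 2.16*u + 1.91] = 2.2*u - 2.16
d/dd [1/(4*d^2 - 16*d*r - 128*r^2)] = (-d/2 + r)/(-d^2 + 4*d*r + 32*r^2)^2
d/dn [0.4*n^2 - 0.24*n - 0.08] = 0.8*n - 0.24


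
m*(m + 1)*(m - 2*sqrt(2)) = m^3 - 2*sqrt(2)*m^2 + m^2 - 2*sqrt(2)*m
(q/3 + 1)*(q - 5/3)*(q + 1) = q^3/3 + 7*q^2/9 - 11*q/9 - 5/3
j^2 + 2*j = j*(j + 2)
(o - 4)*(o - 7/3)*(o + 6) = o^3 - o^2/3 - 86*o/3 + 56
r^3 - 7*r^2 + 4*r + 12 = (r - 6)*(r - 2)*(r + 1)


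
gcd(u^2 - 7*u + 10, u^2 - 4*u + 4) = u - 2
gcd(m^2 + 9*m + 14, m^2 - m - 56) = m + 7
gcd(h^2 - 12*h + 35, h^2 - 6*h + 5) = h - 5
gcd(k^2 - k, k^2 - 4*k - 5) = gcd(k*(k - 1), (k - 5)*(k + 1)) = 1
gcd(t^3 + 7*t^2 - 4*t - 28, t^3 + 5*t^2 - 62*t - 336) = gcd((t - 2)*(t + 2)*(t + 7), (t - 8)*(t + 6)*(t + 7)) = t + 7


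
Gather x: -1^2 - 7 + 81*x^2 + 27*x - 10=81*x^2 + 27*x - 18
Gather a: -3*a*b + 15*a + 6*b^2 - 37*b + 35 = a*(15 - 3*b) + 6*b^2 - 37*b + 35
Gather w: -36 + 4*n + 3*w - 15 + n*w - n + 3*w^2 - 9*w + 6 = 3*n + 3*w^2 + w*(n - 6) - 45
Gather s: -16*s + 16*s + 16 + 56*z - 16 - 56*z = 0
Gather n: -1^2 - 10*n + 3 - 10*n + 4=6 - 20*n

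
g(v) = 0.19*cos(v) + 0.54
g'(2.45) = -0.12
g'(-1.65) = 0.19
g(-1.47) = 0.56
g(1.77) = 0.50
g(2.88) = 0.36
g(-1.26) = 0.60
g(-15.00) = 0.40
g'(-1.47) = 0.19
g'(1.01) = -0.16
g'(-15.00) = 0.12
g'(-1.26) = 0.18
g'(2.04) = -0.17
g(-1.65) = 0.52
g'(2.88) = -0.05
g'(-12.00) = -0.10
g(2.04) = 0.45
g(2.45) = 0.39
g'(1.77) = -0.19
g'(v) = -0.19*sin(v)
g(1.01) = 0.64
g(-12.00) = 0.70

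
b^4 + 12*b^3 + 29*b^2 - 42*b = b*(b - 1)*(b + 6)*(b + 7)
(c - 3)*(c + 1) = c^2 - 2*c - 3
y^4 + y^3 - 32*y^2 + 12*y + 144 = (y - 4)*(y - 3)*(y + 2)*(y + 6)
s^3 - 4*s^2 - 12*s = s*(s - 6)*(s + 2)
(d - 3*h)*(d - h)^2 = d^3 - 5*d^2*h + 7*d*h^2 - 3*h^3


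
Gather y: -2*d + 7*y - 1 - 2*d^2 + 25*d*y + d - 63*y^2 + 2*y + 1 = -2*d^2 - d - 63*y^2 + y*(25*d + 9)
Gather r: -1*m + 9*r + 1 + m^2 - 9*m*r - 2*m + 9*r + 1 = m^2 - 3*m + r*(18 - 9*m) + 2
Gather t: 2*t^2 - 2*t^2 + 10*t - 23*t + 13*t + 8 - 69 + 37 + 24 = 0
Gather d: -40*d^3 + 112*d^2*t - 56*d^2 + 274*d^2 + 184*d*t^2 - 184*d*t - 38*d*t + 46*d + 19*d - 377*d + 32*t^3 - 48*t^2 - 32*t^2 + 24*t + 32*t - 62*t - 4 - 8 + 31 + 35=-40*d^3 + d^2*(112*t + 218) + d*(184*t^2 - 222*t - 312) + 32*t^3 - 80*t^2 - 6*t + 54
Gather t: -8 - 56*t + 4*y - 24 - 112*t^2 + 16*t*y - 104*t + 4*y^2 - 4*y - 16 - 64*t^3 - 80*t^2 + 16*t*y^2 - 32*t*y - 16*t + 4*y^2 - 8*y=-64*t^3 - 192*t^2 + t*(16*y^2 - 16*y - 176) + 8*y^2 - 8*y - 48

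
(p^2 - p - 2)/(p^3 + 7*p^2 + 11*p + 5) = (p - 2)/(p^2 + 6*p + 5)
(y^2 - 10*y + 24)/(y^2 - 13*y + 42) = (y - 4)/(y - 7)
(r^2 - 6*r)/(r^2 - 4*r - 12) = r/(r + 2)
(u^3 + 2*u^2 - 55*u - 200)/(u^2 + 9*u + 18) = (u^3 + 2*u^2 - 55*u - 200)/(u^2 + 9*u + 18)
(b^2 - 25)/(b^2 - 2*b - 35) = (b - 5)/(b - 7)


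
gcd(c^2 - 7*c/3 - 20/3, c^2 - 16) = c - 4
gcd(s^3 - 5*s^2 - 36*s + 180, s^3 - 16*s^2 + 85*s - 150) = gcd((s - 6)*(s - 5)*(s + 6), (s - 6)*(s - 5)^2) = s^2 - 11*s + 30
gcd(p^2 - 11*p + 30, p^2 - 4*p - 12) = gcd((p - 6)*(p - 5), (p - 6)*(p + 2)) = p - 6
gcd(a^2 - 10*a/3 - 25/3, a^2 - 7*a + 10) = a - 5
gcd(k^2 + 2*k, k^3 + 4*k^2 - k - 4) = 1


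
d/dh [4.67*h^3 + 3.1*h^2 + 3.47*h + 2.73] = 14.01*h^2 + 6.2*h + 3.47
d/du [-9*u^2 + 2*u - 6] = 2 - 18*u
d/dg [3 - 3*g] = -3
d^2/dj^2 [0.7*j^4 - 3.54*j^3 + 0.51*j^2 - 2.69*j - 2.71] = 8.4*j^2 - 21.24*j + 1.02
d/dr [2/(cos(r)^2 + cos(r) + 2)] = 2*(2*cos(r) + 1)*sin(r)/(cos(r)^2 + cos(r) + 2)^2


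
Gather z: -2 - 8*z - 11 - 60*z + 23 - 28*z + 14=24 - 96*z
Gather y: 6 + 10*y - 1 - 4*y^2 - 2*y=-4*y^2 + 8*y + 5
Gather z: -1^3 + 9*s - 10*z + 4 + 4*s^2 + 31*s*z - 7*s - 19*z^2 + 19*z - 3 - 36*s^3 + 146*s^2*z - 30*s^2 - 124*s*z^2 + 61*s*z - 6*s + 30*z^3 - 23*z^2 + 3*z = -36*s^3 - 26*s^2 - 4*s + 30*z^3 + z^2*(-124*s - 42) + z*(146*s^2 + 92*s + 12)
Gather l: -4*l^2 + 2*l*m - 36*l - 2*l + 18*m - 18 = -4*l^2 + l*(2*m - 38) + 18*m - 18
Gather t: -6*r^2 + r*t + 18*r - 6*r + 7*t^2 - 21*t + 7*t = -6*r^2 + 12*r + 7*t^2 + t*(r - 14)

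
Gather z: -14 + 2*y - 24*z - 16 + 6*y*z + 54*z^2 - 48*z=2*y + 54*z^2 + z*(6*y - 72) - 30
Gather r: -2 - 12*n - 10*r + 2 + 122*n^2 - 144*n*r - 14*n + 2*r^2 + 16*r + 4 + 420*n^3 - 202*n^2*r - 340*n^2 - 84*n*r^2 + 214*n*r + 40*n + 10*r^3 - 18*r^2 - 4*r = 420*n^3 - 218*n^2 + 14*n + 10*r^3 + r^2*(-84*n - 16) + r*(-202*n^2 + 70*n + 2) + 4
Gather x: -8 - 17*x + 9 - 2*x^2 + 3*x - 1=-2*x^2 - 14*x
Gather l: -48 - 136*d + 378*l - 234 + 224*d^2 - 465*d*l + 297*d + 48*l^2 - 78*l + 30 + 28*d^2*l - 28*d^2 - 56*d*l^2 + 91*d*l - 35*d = 196*d^2 + 126*d + l^2*(48 - 56*d) + l*(28*d^2 - 374*d + 300) - 252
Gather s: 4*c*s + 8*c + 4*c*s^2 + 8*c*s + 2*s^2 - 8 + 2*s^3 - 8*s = 8*c + 2*s^3 + s^2*(4*c + 2) + s*(12*c - 8) - 8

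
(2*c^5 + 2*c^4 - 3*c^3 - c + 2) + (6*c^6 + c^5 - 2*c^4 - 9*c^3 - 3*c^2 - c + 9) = 6*c^6 + 3*c^5 - 12*c^3 - 3*c^2 - 2*c + 11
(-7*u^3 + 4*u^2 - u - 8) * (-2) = 14*u^3 - 8*u^2 + 2*u + 16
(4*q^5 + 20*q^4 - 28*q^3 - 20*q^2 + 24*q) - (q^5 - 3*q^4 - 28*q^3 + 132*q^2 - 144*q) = 3*q^5 + 23*q^4 - 152*q^2 + 168*q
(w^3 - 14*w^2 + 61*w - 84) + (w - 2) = w^3 - 14*w^2 + 62*w - 86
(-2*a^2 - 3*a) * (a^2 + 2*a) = -2*a^4 - 7*a^3 - 6*a^2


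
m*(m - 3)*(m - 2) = m^3 - 5*m^2 + 6*m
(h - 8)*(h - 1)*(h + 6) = h^3 - 3*h^2 - 46*h + 48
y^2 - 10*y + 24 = (y - 6)*(y - 4)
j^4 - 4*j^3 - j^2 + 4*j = j*(j - 4)*(j - 1)*(j + 1)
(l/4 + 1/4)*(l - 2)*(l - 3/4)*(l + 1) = l^4/4 - 3*l^3/16 - 3*l^2/4 + l/16 + 3/8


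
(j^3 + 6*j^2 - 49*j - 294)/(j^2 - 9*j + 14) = (j^2 + 13*j + 42)/(j - 2)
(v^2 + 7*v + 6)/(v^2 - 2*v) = (v^2 + 7*v + 6)/(v*(v - 2))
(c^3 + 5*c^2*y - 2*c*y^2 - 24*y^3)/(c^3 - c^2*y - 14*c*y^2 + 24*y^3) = (-c - 3*y)/(-c + 3*y)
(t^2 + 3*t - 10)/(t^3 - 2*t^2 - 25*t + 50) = 1/(t - 5)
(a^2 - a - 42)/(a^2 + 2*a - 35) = (a^2 - a - 42)/(a^2 + 2*a - 35)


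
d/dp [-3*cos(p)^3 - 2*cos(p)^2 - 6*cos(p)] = (9*cos(p)^2 + 4*cos(p) + 6)*sin(p)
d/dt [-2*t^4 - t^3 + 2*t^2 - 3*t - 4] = -8*t^3 - 3*t^2 + 4*t - 3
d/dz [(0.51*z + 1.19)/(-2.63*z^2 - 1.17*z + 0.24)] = (1.3413*z^2 + 6.2594*z + 1.5147)/(6.9169*z^4 + 6.1542*z^3 + 0.1065*z^2 - 0.5616*z + 0.0576)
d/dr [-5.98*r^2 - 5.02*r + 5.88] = -11.96*r - 5.02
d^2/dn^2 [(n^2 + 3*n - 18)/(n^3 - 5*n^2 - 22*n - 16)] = 2*(n^6 + 9*n^5 - 87*n^4 + 863*n^3 - 114*n^2 - 7524*n - 8072)/(n^9 - 15*n^8 + 9*n^7 + 487*n^6 + 282*n^5 - 6348*n^4 - 20440*n^3 - 27072*n^2 - 16896*n - 4096)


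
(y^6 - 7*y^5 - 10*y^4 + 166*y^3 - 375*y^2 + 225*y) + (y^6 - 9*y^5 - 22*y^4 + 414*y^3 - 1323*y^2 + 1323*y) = 2*y^6 - 16*y^5 - 32*y^4 + 580*y^3 - 1698*y^2 + 1548*y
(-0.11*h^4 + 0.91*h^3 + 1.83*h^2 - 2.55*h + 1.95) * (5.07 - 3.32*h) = 0.3652*h^5 - 3.5789*h^4 - 1.4619*h^3 + 17.7441*h^2 - 19.4025*h + 9.8865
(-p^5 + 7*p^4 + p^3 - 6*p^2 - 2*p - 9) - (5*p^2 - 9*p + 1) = -p^5 + 7*p^4 + p^3 - 11*p^2 + 7*p - 10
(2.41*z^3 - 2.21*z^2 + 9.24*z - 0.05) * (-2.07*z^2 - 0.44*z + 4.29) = -4.9887*z^5 + 3.5143*z^4 - 7.8155*z^3 - 13.443*z^2 + 39.6616*z - 0.2145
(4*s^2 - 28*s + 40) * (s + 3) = 4*s^3 - 16*s^2 - 44*s + 120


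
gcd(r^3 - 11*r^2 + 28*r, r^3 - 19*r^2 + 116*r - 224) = r^2 - 11*r + 28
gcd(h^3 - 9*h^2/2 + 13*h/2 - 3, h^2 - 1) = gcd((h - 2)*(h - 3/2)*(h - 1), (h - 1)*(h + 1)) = h - 1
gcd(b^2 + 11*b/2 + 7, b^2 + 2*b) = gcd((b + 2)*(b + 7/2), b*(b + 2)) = b + 2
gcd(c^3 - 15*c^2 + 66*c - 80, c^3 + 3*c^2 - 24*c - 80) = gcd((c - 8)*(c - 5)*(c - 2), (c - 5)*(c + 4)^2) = c - 5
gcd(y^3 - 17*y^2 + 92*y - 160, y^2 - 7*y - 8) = y - 8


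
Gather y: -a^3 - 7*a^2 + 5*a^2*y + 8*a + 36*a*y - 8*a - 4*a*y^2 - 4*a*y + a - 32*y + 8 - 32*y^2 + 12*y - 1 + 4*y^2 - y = -a^3 - 7*a^2 + a + y^2*(-4*a - 28) + y*(5*a^2 + 32*a - 21) + 7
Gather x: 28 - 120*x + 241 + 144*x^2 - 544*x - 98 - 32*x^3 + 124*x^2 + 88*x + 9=-32*x^3 + 268*x^2 - 576*x + 180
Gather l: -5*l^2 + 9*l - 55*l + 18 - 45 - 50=-5*l^2 - 46*l - 77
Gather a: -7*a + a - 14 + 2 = -6*a - 12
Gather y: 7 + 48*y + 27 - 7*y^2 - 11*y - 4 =-7*y^2 + 37*y + 30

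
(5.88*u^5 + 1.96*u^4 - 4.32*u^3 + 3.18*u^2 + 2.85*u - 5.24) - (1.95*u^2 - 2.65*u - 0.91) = 5.88*u^5 + 1.96*u^4 - 4.32*u^3 + 1.23*u^2 + 5.5*u - 4.33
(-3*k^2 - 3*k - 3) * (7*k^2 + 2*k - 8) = -21*k^4 - 27*k^3 - 3*k^2 + 18*k + 24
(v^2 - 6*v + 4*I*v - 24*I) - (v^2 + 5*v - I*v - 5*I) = -11*v + 5*I*v - 19*I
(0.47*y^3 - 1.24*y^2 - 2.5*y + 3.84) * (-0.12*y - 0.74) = -0.0564*y^4 - 0.199*y^3 + 1.2176*y^2 + 1.3892*y - 2.8416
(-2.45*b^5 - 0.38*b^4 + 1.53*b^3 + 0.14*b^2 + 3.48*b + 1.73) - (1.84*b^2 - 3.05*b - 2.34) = -2.45*b^5 - 0.38*b^4 + 1.53*b^3 - 1.7*b^2 + 6.53*b + 4.07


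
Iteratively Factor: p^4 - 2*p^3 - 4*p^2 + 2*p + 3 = (p - 3)*(p^3 + p^2 - p - 1) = (p - 3)*(p + 1)*(p^2 - 1) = (p - 3)*(p - 1)*(p + 1)*(p + 1)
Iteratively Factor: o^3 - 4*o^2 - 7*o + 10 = (o - 5)*(o^2 + o - 2) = (o - 5)*(o + 2)*(o - 1)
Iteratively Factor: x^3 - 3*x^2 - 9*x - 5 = (x + 1)*(x^2 - 4*x - 5) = (x + 1)^2*(x - 5)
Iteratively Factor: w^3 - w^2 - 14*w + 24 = (w - 3)*(w^2 + 2*w - 8) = (w - 3)*(w + 4)*(w - 2)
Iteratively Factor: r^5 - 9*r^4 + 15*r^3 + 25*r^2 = (r)*(r^4 - 9*r^3 + 15*r^2 + 25*r) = r*(r - 5)*(r^3 - 4*r^2 - 5*r) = r^2*(r - 5)*(r^2 - 4*r - 5) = r^2*(r - 5)^2*(r + 1)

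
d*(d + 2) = d^2 + 2*d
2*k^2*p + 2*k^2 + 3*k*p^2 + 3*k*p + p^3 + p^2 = (k + p)*(2*k + p)*(p + 1)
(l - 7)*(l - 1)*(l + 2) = l^3 - 6*l^2 - 9*l + 14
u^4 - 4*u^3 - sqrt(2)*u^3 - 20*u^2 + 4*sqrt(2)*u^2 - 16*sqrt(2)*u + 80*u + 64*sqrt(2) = (u - 4)*(u - 4*sqrt(2))*(u + sqrt(2))*(u + 2*sqrt(2))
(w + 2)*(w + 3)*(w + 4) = w^3 + 9*w^2 + 26*w + 24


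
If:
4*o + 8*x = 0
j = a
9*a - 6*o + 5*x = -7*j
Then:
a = -17*x/16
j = -17*x/16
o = -2*x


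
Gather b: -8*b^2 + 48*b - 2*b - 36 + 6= -8*b^2 + 46*b - 30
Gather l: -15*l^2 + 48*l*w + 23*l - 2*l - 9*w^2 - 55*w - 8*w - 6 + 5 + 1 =-15*l^2 + l*(48*w + 21) - 9*w^2 - 63*w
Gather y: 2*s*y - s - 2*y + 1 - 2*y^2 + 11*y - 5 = -s - 2*y^2 + y*(2*s + 9) - 4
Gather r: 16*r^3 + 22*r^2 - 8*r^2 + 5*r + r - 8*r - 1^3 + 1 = 16*r^3 + 14*r^2 - 2*r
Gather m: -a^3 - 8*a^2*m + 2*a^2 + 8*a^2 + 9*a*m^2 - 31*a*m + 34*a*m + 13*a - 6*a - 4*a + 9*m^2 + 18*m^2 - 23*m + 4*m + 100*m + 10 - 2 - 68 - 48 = -a^3 + 10*a^2 + 3*a + m^2*(9*a + 27) + m*(-8*a^2 + 3*a + 81) - 108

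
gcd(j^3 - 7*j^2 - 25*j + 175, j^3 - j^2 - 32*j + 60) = j - 5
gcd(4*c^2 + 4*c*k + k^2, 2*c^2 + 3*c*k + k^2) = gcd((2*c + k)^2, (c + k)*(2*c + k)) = 2*c + k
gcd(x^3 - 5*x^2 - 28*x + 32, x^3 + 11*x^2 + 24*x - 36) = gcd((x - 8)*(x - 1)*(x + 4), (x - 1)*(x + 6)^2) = x - 1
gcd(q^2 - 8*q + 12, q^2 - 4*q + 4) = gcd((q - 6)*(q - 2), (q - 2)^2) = q - 2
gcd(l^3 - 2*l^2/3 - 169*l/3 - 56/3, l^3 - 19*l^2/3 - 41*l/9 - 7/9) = l + 1/3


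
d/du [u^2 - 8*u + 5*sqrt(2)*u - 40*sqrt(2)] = 2*u - 8 + 5*sqrt(2)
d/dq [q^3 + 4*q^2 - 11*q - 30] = 3*q^2 + 8*q - 11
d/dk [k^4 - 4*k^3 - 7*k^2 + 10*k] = 4*k^3 - 12*k^2 - 14*k + 10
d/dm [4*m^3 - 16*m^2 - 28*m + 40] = 12*m^2 - 32*m - 28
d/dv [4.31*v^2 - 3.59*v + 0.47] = 8.62*v - 3.59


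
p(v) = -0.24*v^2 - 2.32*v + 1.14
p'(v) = -0.48*v - 2.32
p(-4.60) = 6.73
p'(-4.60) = -0.11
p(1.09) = -1.67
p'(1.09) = -2.84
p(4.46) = -13.98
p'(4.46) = -4.46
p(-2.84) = 5.79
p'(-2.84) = -0.96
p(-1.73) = 4.44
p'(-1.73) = -1.49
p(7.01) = -26.92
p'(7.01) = -5.68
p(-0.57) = 2.38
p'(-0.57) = -2.05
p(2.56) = -6.37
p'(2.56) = -3.55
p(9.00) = -39.18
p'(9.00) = -6.64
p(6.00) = -21.42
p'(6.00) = -5.20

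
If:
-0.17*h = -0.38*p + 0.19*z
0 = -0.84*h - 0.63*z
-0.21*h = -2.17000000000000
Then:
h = 10.33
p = -2.27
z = -13.78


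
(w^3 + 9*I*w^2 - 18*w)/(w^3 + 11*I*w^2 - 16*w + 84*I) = w*(w + 3*I)/(w^2 + 5*I*w + 14)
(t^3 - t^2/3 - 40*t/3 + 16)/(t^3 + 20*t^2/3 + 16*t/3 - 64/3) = (t - 3)/(t + 4)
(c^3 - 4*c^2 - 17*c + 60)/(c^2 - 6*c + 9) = (c^2 - c - 20)/(c - 3)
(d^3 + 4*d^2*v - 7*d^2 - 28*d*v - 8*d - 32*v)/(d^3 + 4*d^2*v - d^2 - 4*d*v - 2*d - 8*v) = (d - 8)/(d - 2)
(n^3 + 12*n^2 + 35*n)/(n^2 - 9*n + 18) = n*(n^2 + 12*n + 35)/(n^2 - 9*n + 18)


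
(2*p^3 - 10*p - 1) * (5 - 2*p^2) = -4*p^5 + 30*p^3 + 2*p^2 - 50*p - 5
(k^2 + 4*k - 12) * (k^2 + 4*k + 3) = k^4 + 8*k^3 + 7*k^2 - 36*k - 36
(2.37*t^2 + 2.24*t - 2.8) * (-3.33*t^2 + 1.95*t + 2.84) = -7.8921*t^4 - 2.8377*t^3 + 20.4228*t^2 + 0.9016*t - 7.952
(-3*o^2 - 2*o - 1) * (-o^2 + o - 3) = 3*o^4 - o^3 + 8*o^2 + 5*o + 3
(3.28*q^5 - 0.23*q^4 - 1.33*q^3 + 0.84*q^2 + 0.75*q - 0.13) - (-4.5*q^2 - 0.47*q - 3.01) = 3.28*q^5 - 0.23*q^4 - 1.33*q^3 + 5.34*q^2 + 1.22*q + 2.88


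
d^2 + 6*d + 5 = (d + 1)*(d + 5)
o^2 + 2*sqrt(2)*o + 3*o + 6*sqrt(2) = (o + 3)*(o + 2*sqrt(2))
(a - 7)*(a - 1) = a^2 - 8*a + 7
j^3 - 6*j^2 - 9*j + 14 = (j - 7)*(j - 1)*(j + 2)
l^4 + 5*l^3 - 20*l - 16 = (l - 2)*(l + 1)*(l + 2)*(l + 4)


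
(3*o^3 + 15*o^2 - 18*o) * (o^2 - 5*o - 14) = 3*o^5 - 135*o^3 - 120*o^2 + 252*o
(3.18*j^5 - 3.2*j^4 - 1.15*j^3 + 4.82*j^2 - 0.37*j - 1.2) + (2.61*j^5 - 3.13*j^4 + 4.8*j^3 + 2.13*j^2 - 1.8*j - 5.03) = 5.79*j^5 - 6.33*j^4 + 3.65*j^3 + 6.95*j^2 - 2.17*j - 6.23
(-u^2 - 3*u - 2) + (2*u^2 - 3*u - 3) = u^2 - 6*u - 5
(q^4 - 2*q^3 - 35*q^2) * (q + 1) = q^5 - q^4 - 37*q^3 - 35*q^2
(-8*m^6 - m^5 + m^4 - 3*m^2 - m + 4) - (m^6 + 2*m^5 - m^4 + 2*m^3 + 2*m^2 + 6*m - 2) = -9*m^6 - 3*m^5 + 2*m^4 - 2*m^3 - 5*m^2 - 7*m + 6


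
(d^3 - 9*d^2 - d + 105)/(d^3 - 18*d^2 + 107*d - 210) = (d + 3)/(d - 6)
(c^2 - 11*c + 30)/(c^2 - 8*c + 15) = (c - 6)/(c - 3)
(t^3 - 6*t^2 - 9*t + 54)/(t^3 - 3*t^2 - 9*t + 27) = (t - 6)/(t - 3)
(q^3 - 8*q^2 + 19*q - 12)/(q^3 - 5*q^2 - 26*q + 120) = (q^2 - 4*q + 3)/(q^2 - q - 30)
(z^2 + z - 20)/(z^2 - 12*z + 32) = (z + 5)/(z - 8)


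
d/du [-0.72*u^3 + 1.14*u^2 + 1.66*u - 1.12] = -2.16*u^2 + 2.28*u + 1.66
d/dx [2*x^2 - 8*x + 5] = 4*x - 8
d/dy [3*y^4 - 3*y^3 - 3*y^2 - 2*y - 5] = 12*y^3 - 9*y^2 - 6*y - 2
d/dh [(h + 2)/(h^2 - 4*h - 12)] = -1/(h^2 - 12*h + 36)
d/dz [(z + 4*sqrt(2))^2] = 2*z + 8*sqrt(2)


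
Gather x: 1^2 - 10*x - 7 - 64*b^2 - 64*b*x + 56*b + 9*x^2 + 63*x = -64*b^2 + 56*b + 9*x^2 + x*(53 - 64*b) - 6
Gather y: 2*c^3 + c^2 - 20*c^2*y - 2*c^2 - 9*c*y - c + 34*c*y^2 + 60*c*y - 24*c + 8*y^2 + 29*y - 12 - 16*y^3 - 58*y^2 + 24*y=2*c^3 - c^2 - 25*c - 16*y^3 + y^2*(34*c - 50) + y*(-20*c^2 + 51*c + 53) - 12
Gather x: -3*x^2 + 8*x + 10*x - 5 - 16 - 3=-3*x^2 + 18*x - 24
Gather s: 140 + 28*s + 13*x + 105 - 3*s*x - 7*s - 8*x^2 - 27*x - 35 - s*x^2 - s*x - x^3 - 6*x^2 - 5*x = s*(-x^2 - 4*x + 21) - x^3 - 14*x^2 - 19*x + 210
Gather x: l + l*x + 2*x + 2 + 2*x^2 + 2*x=l + 2*x^2 + x*(l + 4) + 2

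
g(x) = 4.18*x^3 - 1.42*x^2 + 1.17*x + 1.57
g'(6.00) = 435.57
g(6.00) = 860.35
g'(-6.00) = 469.65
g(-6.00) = -959.45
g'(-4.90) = 316.17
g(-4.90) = -530.03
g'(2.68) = 83.63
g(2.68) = 74.97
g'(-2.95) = 118.68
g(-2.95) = -121.55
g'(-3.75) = 188.16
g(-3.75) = -243.22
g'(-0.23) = 2.49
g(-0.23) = 1.17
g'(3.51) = 145.70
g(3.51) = 168.94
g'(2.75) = 88.19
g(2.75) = 80.98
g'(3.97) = 187.54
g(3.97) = 245.38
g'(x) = 12.54*x^2 - 2.84*x + 1.17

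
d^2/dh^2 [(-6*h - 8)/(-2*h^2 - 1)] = 8*(6*h^3 + 24*h^2 - 9*h - 4)/(8*h^6 + 12*h^4 + 6*h^2 + 1)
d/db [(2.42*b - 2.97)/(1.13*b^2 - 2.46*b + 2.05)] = (-2.7346*b^2 + 6.7122*b - 2.3452)/(1.2769*b^4 - 5.5596*b^3 + 10.6846*b^2 - 10.086*b + 4.2025)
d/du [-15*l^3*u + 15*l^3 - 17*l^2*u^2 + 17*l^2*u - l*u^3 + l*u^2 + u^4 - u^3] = -15*l^3 - 34*l^2*u + 17*l^2 - 3*l*u^2 + 2*l*u + 4*u^3 - 3*u^2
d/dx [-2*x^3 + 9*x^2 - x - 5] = -6*x^2 + 18*x - 1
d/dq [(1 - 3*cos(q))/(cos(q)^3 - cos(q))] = (-6*cos(q)^3 + 3*cos(q)^2 - 1)/(sin(q)^3*cos(q)^2)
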